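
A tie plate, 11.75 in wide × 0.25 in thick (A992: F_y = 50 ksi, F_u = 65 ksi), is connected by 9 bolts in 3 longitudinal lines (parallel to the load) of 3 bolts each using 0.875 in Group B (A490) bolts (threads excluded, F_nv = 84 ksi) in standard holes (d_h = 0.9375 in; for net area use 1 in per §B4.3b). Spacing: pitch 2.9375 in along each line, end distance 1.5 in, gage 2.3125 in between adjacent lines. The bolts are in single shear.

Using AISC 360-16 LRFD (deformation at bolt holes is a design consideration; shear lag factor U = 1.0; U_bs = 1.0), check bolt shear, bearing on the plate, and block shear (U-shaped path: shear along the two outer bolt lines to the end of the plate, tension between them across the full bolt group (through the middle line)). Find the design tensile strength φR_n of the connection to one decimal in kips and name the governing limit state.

Bolt shear: A_b = π(0.875)²/4 = 0.60132 in². φR_n = 0.75 × 84 × 0.60132 × 9 × 1 = 340.9 kips.
Bearing (0.25 in plate, F_u = 65 ksi): end bolts L_c = 1.5 − 0.9375/2 = 1.03125, R_n = min(1.2×1.03125×0.25×65, 2.4×0.875×0.25×65) = 20.109 kips/bolt; interior L_c = 2.9375 − 0.9375 = 2, R_n = 34.125 kips/bolt. φR_n = 0.75 × (3×20.109 + 6×34.125) = 198.8 kips.
Block shear: shear path 2×[1.5+2×2.9375] = 2×7.375 in, A_gv = 3.6875, A_nv = 2×(7.375 − 2.5×1)×0.25 = 2.4375 in²; tension across gage: (4.625 − 2×1)×0.25 = 0.65625 in². R_n = min(0.6×65×2.4375, 0.6×50×3.6875) + 1.0×65×0.65625 = min(95.063, 110.63) + 42.656 = 137.72 kips. φR_n = 0.75 × 137.72 = 103.3 kips.
Governing: min(340.9, 198.8, 103.3) = 103.3 kips → block shear.

103.3 kips (block shear governs)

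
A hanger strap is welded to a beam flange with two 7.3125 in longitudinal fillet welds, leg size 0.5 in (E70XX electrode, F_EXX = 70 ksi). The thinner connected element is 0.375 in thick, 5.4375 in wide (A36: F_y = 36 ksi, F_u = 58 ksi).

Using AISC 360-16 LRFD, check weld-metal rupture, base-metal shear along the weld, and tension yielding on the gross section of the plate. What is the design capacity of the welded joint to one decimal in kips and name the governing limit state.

66.1 kips (gross-section yield governs)

Weld metal: throat = 0.707×0.5 = 0.3535 in, L = 2×7.3125 = 14.625 in. φR_n = 0.75 × 0.6 × 70 × 0.3535 × 14.625 = 162.9 kips.
Base metal shear (0.375 in plate): yield φR_n = 1.0×0.6×36×0.375×14.625 = 118.5 kips; rupture φR_n = 0.75×0.6×58×0.375×14.625 = 143.1 kips; take 118.5 kips (yield).
Tension yield (gross): A_g = 5.4375×0.375 = 2.0391 in². φR_n = 0.90 × 36 × 2.0391 = 66.1 kips.
Governing: min(162.9, 118.5, 66.1) = 66.1 kips → gross-section yield.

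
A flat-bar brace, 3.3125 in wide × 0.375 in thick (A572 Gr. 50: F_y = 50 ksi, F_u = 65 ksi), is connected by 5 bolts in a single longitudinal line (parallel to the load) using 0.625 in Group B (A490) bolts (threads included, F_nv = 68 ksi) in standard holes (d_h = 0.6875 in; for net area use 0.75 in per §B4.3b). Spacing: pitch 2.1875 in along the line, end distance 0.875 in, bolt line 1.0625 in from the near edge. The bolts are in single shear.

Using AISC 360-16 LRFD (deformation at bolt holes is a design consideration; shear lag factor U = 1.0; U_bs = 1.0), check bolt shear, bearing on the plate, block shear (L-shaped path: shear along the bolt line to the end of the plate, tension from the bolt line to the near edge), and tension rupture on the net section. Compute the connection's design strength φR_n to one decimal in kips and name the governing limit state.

Bolt shear: A_b = π(0.625)²/4 = 0.3068 in². φR_n = 0.75 × 68 × 0.3068 × 5 × 1 = 78.2 kips.
Bearing (0.375 in plate, F_u = 65 ksi): end bolts L_c = 0.875 − 0.6875/2 = 0.53125, R_n = min(1.2×0.53125×0.375×65, 2.4×0.625×0.375×65) = 15.539 kips/bolt; interior L_c = 2.1875 − 0.6875 = 1.5, R_n = 36.563 kips/bolt. φR_n = 0.75 × (1×15.539 + 4×36.563) = 121.3 kips.
Block shear: shear path 1×[0.875+4×2.1875] = 1×9.625 in, A_gv = 3.6094, A_nv = 1×(9.625 − 4.5×0.75)×0.375 = 2.3438 in²; tension to near edge: (1.0625 − 0.5×0.75)×0.375 = 0.25781 in². R_n = min(0.6×65×2.3438, 0.6×50×3.6094) + 1.0×65×0.25781 = min(91.408, 108.28) + 16.758 = 108.17 kips. φR_n = 0.75 × 108.17 = 81.1 kips.
Tension rupture (net): A_n = (3.3125 − 1×0.75)×0.375 = 0.96094 in² (U = 1.0, A_e = A_n). φR_n = 0.75 × 65 × 0.96094 = 46.8 kips.
Governing: min(78.2, 121.3, 81.1, 46.8) = 46.8 kips → net-section rupture.

46.8 kips (net-section rupture governs)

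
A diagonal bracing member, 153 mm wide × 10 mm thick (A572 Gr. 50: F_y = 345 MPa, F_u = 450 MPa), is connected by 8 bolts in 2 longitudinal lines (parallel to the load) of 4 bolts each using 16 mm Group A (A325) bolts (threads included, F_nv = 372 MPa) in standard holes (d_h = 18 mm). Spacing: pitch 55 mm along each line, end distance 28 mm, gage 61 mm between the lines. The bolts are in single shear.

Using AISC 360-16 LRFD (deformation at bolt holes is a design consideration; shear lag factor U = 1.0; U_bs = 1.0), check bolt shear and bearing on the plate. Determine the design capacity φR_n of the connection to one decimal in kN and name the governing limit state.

448.8 kN (bolt shear governs)

Bolt shear: A_b = π(16)²/4 = 201.06 mm². φR_n = 0.75 × 372 × 201.06 × 8 × 1 = 448.8 kN.
Bearing (10 mm plate, F_u = 450 MPa): end bolts L_c = 28 − 18/2 = 19, R_n = min(1.2×19×10×450, 2.4×16×10×450) = 102.6 kN/bolt; interior L_c = 55 − 18 = 37, R_n = 172.8 kN/bolt. φR_n = 0.75 × (2×102.6 + 6×172.8) = 931.5 kN.
Governing: min(448.8, 931.5) = 448.8 kN → bolt shear.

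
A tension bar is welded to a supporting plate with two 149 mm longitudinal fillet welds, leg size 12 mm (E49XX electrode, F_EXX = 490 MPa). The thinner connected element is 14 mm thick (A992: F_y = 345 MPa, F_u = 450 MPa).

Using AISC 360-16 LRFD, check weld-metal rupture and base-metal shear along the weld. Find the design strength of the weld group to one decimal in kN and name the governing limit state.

Weld metal: throat = 0.707×12 = 8.484 mm, L = 2×149 = 298 mm. φR_n = 0.75 × 0.6 × 490 × 8.484 × 298 = 557.5 kN.
Base metal shear (14 mm plate): yield φR_n = 1.0×0.6×345×14×298 = 863.6 kN; rupture φR_n = 0.75×0.6×450×14×298 = 844.8 kN; take 844.8 kN (rupture).
Governing: min(557.5, 844.8) = 557.5 kN → weld metal.

557.5 kN (weld metal governs)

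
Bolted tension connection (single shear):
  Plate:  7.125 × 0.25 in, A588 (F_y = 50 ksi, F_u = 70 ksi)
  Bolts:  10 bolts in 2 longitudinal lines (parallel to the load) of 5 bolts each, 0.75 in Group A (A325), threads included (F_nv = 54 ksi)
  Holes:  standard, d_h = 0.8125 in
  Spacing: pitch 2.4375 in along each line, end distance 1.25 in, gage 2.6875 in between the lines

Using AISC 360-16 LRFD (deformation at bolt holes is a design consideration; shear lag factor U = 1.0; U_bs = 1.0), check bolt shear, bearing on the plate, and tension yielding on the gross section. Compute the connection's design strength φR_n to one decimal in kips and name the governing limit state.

80.2 kips (gross-section yield governs)

Bolt shear: A_b = π(0.75)²/4 = 0.44179 in². φR_n = 0.75 × 54 × 0.44179 × 10 × 1 = 178.9 kips.
Bearing (0.25 in plate, F_u = 70 ksi): end bolts L_c = 1.25 − 0.8125/2 = 0.84375, R_n = min(1.2×0.84375×0.25×70, 2.4×0.75×0.25×70) = 17.719 kips/bolt; interior L_c = 2.4375 − 0.8125 = 1.625, R_n = 31.5 kips/bolt. φR_n = 0.75 × (2×17.719 + 8×31.5) = 215.6 kips.
Tension yield (gross): A_g = 7.125×0.25 = 1.7813 in². φR_n = 0.90 × 50 × 1.7813 = 80.2 kips.
Governing: min(178.9, 215.6, 80.2) = 80.2 kips → gross-section yield.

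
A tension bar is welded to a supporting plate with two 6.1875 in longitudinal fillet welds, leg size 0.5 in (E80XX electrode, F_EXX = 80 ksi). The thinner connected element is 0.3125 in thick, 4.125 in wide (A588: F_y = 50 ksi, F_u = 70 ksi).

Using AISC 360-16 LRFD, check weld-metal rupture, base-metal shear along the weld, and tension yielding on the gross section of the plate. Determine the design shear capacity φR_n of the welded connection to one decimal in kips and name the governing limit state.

Weld metal: throat = 0.707×0.5 = 0.3535 in, L = 2×6.1875 = 12.375 in. φR_n = 0.75 × 0.6 × 80 × 0.3535 × 12.375 = 157.5 kips.
Base metal shear (0.3125 in plate): yield φR_n = 1.0×0.6×50×0.3125×12.375 = 116.0 kips; rupture φR_n = 0.75×0.6×70×0.3125×12.375 = 121.8 kips; take 116.0 kips (yield).
Tension yield (gross): A_g = 4.125×0.3125 = 1.2891 in². φR_n = 0.90 × 50 × 1.2891 = 58.0 kips.
Governing: min(157.5, 116.0, 58.0) = 58.0 kips → gross-section yield.

58.0 kips (gross-section yield governs)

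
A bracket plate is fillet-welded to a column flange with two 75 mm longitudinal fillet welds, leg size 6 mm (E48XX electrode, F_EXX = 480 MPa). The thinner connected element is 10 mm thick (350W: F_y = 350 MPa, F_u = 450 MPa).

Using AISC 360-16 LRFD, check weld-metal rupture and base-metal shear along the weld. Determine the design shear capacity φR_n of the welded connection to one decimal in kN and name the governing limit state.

137.4 kN (weld metal governs)

Weld metal: throat = 0.707×6 = 4.242 mm, L = 2×75 = 150 mm. φR_n = 0.75 × 0.6 × 480 × 4.242 × 150 = 137.4 kN.
Base metal shear (10 mm plate): yield φR_n = 1.0×0.6×350×10×150 = 315.0 kN; rupture φR_n = 0.75×0.6×450×10×150 = 303.8 kN; take 303.8 kN (rupture).
Governing: min(137.4, 303.8) = 137.4 kN → weld metal.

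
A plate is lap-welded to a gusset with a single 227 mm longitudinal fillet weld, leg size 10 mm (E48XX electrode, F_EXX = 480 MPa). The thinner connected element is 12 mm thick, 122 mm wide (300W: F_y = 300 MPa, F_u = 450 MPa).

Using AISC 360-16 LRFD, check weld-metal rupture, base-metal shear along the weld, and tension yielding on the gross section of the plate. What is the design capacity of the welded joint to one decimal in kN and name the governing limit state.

346.7 kN (weld metal governs)

Weld metal: throat = 0.707×10 = 7.07 mm, L = 227 mm. φR_n = 0.75 × 0.6 × 480 × 7.07 × 227 = 346.7 kN.
Base metal shear (12 mm plate): yield φR_n = 1.0×0.6×300×12×227 = 490.3 kN; rupture φR_n = 0.75×0.6×450×12×227 = 551.6 kN; take 490.3 kN (yield).
Tension yield (gross): A_g = 122×12 = 1464 mm². φR_n = 0.90 × 300 × 1464 = 395.3 kN.
Governing: min(346.7, 490.3, 395.3) = 346.7 kN → weld metal.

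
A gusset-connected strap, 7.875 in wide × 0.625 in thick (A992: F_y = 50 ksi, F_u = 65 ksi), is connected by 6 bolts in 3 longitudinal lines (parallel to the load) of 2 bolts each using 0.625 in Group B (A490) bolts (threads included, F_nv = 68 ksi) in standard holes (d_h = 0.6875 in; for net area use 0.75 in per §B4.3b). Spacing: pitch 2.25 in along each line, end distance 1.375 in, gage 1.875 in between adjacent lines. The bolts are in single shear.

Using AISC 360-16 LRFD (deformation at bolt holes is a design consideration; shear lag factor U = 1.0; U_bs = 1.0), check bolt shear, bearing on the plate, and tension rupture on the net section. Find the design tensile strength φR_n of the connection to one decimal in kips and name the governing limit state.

93.9 kips (bolt shear governs)

Bolt shear: A_b = π(0.625)²/4 = 0.3068 in². φR_n = 0.75 × 68 × 0.3068 × 6 × 1 = 93.9 kips.
Bearing (0.625 in plate, F_u = 65 ksi): end bolts L_c = 1.375 − 0.6875/2 = 1.03125, R_n = min(1.2×1.03125×0.625×65, 2.4×0.625×0.625×65) = 50.273 kips/bolt; interior L_c = 2.25 − 0.6875 = 1.5625, R_n = 60.938 kips/bolt. φR_n = 0.75 × (3×50.273 + 3×60.938) = 250.2 kips.
Tension rupture (net): A_n = (7.875 − 3×0.75)×0.625 = 3.5156 in² (U = 1.0, A_e = A_n). φR_n = 0.75 × 65 × 3.5156 = 171.4 kips.
Governing: min(93.9, 250.2, 171.4) = 93.9 kips → bolt shear.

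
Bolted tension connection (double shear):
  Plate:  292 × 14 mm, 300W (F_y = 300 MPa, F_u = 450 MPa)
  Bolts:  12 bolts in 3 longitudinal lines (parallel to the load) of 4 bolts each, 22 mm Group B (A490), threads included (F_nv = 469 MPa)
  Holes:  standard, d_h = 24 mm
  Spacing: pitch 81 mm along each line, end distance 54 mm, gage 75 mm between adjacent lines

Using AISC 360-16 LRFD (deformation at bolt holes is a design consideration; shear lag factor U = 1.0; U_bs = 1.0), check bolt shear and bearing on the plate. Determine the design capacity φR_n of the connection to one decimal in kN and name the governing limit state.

2959.7 kN (bearing governs)

Bolt shear: A_b = π(22)²/4 = 380.13 mm². φR_n = 0.75 × 469 × 380.13 × 12 × 2 = 3209.1 kN.
Bearing (14 mm plate, F_u = 450 MPa): end bolts L_c = 54 − 24/2 = 42, R_n = min(1.2×42×14×450, 2.4×22×14×450) = 317.52 kN/bolt; interior L_c = 81 − 24 = 57, R_n = 332.64 kN/bolt. φR_n = 0.75 × (3×317.52 + 9×332.64) = 2959.7 kN.
Governing: min(3209.1, 2959.7) = 2959.7 kN → bearing.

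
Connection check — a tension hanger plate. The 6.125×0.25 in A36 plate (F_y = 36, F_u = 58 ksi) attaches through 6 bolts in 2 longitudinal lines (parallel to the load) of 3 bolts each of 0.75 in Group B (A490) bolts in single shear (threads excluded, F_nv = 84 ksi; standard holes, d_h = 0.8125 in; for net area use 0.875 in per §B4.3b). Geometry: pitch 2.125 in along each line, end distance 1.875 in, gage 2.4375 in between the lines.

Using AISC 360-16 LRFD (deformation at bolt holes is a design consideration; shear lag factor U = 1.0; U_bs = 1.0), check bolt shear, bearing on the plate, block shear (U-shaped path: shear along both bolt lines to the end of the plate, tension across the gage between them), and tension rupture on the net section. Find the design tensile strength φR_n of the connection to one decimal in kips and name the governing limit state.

47.6 kips (net-section rupture governs)

Bolt shear: A_b = π(0.75)²/4 = 0.44179 in². φR_n = 0.75 × 84 × 0.44179 × 6 × 1 = 167.0 kips.
Bearing (0.25 in plate, F_u = 58 ksi): end bolts L_c = 1.875 − 0.8125/2 = 1.46875, R_n = min(1.2×1.46875×0.25×58, 2.4×0.75×0.25×58) = 25.556 kips/bolt; interior L_c = 2.125 − 0.8125 = 1.3125, R_n = 22.838 kips/bolt. φR_n = 0.75 × (2×25.556 + 4×22.838) = 106.8 kips.
Block shear: shear path 2×[1.875+2×2.125] = 2×6.125 in, A_gv = 3.0625, A_nv = 2×(6.125 − 2.5×0.875)×0.25 = 1.9688 in²; tension across gage: (2.4375 − 1×0.875)×0.25 = 0.39063 in². R_n = min(0.6×58×1.9688, 0.6×36×3.0625) + 1.0×58×0.39063 = min(68.514, 66.15) + 22.657 = 88.807 kips. φR_n = 0.75 × 88.807 = 66.6 kips.
Tension rupture (net): A_n = (6.125 − 2×0.875)×0.25 = 1.0938 in² (U = 1.0, A_e = A_n). φR_n = 0.75 × 58 × 1.0938 = 47.6 kips.
Governing: min(167.0, 106.8, 66.6, 47.6) = 47.6 kips → net-section rupture.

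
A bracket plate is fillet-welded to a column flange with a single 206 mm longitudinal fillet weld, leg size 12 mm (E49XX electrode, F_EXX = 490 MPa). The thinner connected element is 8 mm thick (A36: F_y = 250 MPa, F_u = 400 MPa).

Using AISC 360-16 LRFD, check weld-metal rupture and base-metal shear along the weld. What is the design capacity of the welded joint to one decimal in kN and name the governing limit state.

Weld metal: throat = 0.707×12 = 8.484 mm, L = 206 mm. φR_n = 0.75 × 0.6 × 490 × 8.484 × 206 = 385.4 kN.
Base metal shear (8 mm plate): yield φR_n = 1.0×0.6×250×8×206 = 247.2 kN; rupture φR_n = 0.75×0.6×400×8×206 = 296.6 kN; take 247.2 kN (yield).
Governing: min(385.4, 247.2) = 247.2 kN → base-metal shear.

247.2 kN (base-metal shear governs)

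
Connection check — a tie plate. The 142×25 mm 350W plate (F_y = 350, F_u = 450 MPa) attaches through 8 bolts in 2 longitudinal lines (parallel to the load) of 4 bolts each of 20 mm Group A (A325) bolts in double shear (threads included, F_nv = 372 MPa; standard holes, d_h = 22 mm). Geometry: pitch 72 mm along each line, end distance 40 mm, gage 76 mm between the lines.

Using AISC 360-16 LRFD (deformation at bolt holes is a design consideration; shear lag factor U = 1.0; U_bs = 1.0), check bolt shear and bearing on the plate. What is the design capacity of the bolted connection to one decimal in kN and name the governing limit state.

Bolt shear: A_b = π(20)²/4 = 314.16 mm². φR_n = 0.75 × 372 × 314.16 × 8 × 2 = 1402.4 kN.
Bearing (25 mm plate, F_u = 450 MPa): end bolts L_c = 40 − 22/2 = 29, R_n = min(1.2×29×25×450, 2.4×20×25×450) = 391.5 kN/bolt; interior L_c = 72 − 22 = 50, R_n = 540 kN/bolt. φR_n = 0.75 × (2×391.5 + 6×540) = 3017.3 kN.
Governing: min(1402.4, 3017.3) = 1402.4 kN → bolt shear.

1402.4 kN (bolt shear governs)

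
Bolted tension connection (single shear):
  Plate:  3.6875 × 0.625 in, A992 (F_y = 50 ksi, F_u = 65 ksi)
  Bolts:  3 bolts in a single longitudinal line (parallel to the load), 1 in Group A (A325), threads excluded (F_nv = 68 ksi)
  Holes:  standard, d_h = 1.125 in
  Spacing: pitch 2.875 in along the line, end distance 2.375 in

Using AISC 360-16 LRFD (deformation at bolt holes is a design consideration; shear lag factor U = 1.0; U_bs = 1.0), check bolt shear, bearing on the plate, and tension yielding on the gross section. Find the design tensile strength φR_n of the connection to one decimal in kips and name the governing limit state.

103.7 kips (gross-section yield governs)

Bolt shear: A_b = π(1)²/4 = 0.7854 in². φR_n = 0.75 × 68 × 0.7854 × 3 × 1 = 120.2 kips.
Bearing (0.625 in plate, F_u = 65 ksi): end bolts L_c = 2.375 − 1.125/2 = 1.8125, R_n = min(1.2×1.8125×0.625×65, 2.4×1×0.625×65) = 88.359 kips/bolt; interior L_c = 2.875 − 1.125 = 1.75, R_n = 85.313 kips/bolt. φR_n = 0.75 × (1×88.359 + 2×85.313) = 194.2 kips.
Tension yield (gross): A_g = 3.6875×0.625 = 2.3047 in². φR_n = 0.90 × 50 × 2.3047 = 103.7 kips.
Governing: min(120.2, 194.2, 103.7) = 103.7 kips → gross-section yield.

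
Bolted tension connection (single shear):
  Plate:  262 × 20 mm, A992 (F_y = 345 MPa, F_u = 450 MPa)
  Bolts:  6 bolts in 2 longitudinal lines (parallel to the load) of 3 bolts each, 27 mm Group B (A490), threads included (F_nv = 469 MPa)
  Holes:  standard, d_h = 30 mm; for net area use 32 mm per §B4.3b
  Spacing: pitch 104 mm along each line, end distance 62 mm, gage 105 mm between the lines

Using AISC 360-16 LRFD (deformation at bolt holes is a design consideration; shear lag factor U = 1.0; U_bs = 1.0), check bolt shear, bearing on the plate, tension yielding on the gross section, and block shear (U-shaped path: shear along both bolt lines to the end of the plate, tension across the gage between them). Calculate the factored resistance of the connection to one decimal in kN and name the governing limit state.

Bolt shear: A_b = π(27)²/4 = 572.56 mm². φR_n = 0.75 × 469 × 572.56 × 6 × 1 = 1208.4 kN.
Bearing (20 mm plate, F_u = 450 MPa): end bolts L_c = 62 − 30/2 = 47, R_n = min(1.2×47×20×450, 2.4×27×20×450) = 507.6 kN/bolt; interior L_c = 104 − 30 = 74, R_n = 583.2 kN/bolt. φR_n = 0.75 × (2×507.6 + 4×583.2) = 2511.0 kN.
Tension yield (gross): A_g = 262×20 = 5240 mm². φR_n = 0.90 × 345 × 5240 = 1627.0 kN.
Block shear: shear path 2×[62+2×104] = 2×270 mm, A_gv = 10800, A_nv = 2×(270 − 2.5×32)×20 = 7600 mm²; tension across gage: (105 − 1×32)×20 = 1460 mm². R_n = min(0.6×450×7600, 0.6×345×10800) + 1.0×450×1460 = min(2052, 2235.6) + 657 = 2709 kN. φR_n = 0.75 × 2709 = 2031.8 kN.
Governing: min(1208.4, 2511.0, 1627.0, 2031.8) = 1208.4 kN → bolt shear.

1208.4 kN (bolt shear governs)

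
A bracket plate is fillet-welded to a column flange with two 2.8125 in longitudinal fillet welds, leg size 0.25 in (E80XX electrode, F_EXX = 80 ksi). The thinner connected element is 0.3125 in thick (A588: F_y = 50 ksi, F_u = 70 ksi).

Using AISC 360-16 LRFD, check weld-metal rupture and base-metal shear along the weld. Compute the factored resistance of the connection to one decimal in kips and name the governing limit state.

Weld metal: throat = 0.707×0.25 = 0.17675 in, L = 2×2.8125 = 5.625 in. φR_n = 0.75 × 0.6 × 80 × 0.17675 × 5.625 = 35.8 kips.
Base metal shear (0.3125 in plate): yield φR_n = 1.0×0.6×50×0.3125×5.625 = 52.7 kips; rupture φR_n = 0.75×0.6×70×0.3125×5.625 = 55.4 kips; take 52.7 kips (yield).
Governing: min(35.8, 52.7) = 35.8 kips → weld metal.

35.8 kips (weld metal governs)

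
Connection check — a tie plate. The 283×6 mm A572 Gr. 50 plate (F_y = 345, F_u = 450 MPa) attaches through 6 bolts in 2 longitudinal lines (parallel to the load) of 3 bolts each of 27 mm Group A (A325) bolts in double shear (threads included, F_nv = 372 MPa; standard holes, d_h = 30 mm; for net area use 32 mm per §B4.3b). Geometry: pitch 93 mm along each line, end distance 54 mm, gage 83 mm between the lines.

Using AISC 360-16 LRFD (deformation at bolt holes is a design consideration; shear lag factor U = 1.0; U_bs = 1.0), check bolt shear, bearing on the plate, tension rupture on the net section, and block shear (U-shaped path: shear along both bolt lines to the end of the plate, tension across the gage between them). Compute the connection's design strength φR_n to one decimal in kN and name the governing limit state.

443.5 kN (net-section rupture governs)

Bolt shear: A_b = π(27)²/4 = 572.56 mm². φR_n = 0.75 × 372 × 572.56 × 6 × 2 = 1916.9 kN.
Bearing (6 mm plate, F_u = 450 MPa): end bolts L_c = 54 − 30/2 = 39, R_n = min(1.2×39×6×450, 2.4×27×6×450) = 126.36 kN/bolt; interior L_c = 93 − 30 = 63, R_n = 174.96 kN/bolt. φR_n = 0.75 × (2×126.36 + 4×174.96) = 714.4 kN.
Tension rupture (net): A_n = (283 − 2×32)×6 = 1314 mm² (U = 1.0, A_e = A_n). φR_n = 0.75 × 450 × 1314 = 443.5 kN.
Block shear: shear path 2×[54+2×93] = 2×240 mm, A_gv = 2880, A_nv = 2×(240 − 2.5×32)×6 = 1920 mm²; tension across gage: (83 − 1×32)×6 = 306 mm². R_n = min(0.6×450×1920, 0.6×345×2880) + 1.0×450×306 = min(518.4, 596.16) + 137.7 = 656.1 kN. φR_n = 0.75 × 656.1 = 492.1 kN.
Governing: min(1916.9, 714.4, 443.5, 492.1) = 443.5 kN → net-section rupture.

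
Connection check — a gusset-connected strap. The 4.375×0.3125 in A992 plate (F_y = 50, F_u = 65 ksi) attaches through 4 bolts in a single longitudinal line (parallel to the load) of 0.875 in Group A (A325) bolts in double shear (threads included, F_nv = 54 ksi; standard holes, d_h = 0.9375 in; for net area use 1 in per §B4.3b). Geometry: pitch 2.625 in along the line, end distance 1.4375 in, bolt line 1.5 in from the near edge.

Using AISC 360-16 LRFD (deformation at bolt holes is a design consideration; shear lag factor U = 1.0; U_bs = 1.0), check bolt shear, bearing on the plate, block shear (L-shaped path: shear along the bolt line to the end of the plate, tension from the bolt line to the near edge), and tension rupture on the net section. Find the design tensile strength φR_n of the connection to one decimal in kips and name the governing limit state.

51.4 kips (net-section rupture governs)

Bolt shear: A_b = π(0.875)²/4 = 0.60132 in². φR_n = 0.75 × 54 × 0.60132 × 4 × 2 = 194.8 kips.
Bearing (0.3125 in plate, F_u = 65 ksi): end bolts L_c = 1.4375 − 0.9375/2 = 0.96875, R_n = min(1.2×0.96875×0.3125×65, 2.4×0.875×0.3125×65) = 23.613 kips/bolt; interior L_c = 2.625 − 0.9375 = 1.6875, R_n = 41.133 kips/bolt. φR_n = 0.75 × (1×23.613 + 3×41.133) = 110.3 kips.
Block shear: shear path 1×[1.4375+3×2.625] = 1×9.3125 in, A_gv = 2.9102, A_nv = 1×(9.3125 − 3.5×1)×0.3125 = 1.8164 in²; tension to near edge: (1.5 − 0.5×1)×0.3125 = 0.3125 in². R_n = min(0.6×65×1.8164, 0.6×50×2.9102) + 1.0×65×0.3125 = min(70.84, 87.306) + 20.313 = 91.153 kips. φR_n = 0.75 × 91.153 = 68.4 kips.
Tension rupture (net): A_n = (4.375 − 1×1)×0.3125 = 1.0547 in² (U = 1.0, A_e = A_n). φR_n = 0.75 × 65 × 1.0547 = 51.4 kips.
Governing: min(194.8, 110.3, 68.4, 51.4) = 51.4 kips → net-section rupture.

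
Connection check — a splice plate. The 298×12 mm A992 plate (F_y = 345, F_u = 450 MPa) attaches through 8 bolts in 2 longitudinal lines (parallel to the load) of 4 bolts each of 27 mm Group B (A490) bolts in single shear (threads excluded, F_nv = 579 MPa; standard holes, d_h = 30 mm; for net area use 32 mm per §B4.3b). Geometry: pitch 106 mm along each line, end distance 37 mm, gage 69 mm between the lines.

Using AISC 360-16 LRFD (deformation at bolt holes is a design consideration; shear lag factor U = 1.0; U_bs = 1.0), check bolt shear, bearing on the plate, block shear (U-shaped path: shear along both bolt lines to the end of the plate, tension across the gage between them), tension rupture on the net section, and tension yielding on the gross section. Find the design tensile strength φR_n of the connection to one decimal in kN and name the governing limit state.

Bolt shear: A_b = π(27)²/4 = 572.56 mm². φR_n = 0.75 × 579 × 572.56 × 8 × 1 = 1989.1 kN.
Bearing (12 mm plate, F_u = 450 MPa): end bolts L_c = 37 − 30/2 = 22, R_n = min(1.2×22×12×450, 2.4×27×12×450) = 142.56 kN/bolt; interior L_c = 106 − 30 = 76, R_n = 349.92 kN/bolt. φR_n = 0.75 × (2×142.56 + 6×349.92) = 1788.5 kN.
Block shear: shear path 2×[37+3×106] = 2×355 mm, A_gv = 8520, A_nv = 2×(355 − 3.5×32)×12 = 5832 mm²; tension across gage: (69 − 1×32)×12 = 444 mm². R_n = min(0.6×450×5832, 0.6×345×8520) + 1.0×450×444 = min(1574.6, 1763.6) + 199.8 = 1774.4 kN. φR_n = 0.75 × 1774.4 = 1330.8 kN.
Tension rupture (net): A_n = (298 − 2×32)×12 = 2808 mm² (U = 1.0, A_e = A_n). φR_n = 0.75 × 450 × 2808 = 947.7 kN.
Tension yield (gross): A_g = 298×12 = 3576 mm². φR_n = 0.90 × 345 × 3576 = 1110.3 kN.
Governing: min(1989.1, 1788.5, 1330.8, 947.7, 1110.3) = 947.7 kN → net-section rupture.

947.7 kN (net-section rupture governs)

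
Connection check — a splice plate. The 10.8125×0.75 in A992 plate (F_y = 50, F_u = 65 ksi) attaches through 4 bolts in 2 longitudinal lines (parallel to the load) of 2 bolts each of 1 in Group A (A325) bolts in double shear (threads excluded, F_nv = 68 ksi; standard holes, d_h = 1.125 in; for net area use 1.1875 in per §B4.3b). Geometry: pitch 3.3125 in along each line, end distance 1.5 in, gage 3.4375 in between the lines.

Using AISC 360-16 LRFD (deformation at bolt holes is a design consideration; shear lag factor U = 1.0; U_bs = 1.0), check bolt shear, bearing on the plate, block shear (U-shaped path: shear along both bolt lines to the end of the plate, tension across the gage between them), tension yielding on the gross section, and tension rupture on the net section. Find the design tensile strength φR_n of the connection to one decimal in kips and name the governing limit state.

Bolt shear: A_b = π(1)²/4 = 0.7854 in². φR_n = 0.75 × 68 × 0.7854 × 4 × 2 = 320.4 kips.
Bearing (0.75 in plate, F_u = 65 ksi): end bolts L_c = 1.5 − 1.125/2 = 0.9375, R_n = min(1.2×0.9375×0.75×65, 2.4×1×0.75×65) = 54.844 kips/bolt; interior L_c = 3.3125 − 1.125 = 2.1875, R_n = 117 kips/bolt. φR_n = 0.75 × (2×54.844 + 2×117) = 257.8 kips.
Block shear: shear path 2×[1.5+1×3.3125] = 2×4.8125 in, A_gv = 7.2188, A_nv = 2×(4.8125 − 1.5×1.1875)×0.75 = 4.5469 in²; tension across gage: (3.4375 − 1×1.1875)×0.75 = 1.6875 in². R_n = min(0.6×65×4.5469, 0.6×50×7.2188) + 1.0×65×1.6875 = min(177.33, 216.56) + 109.69 = 287.02 kips. φR_n = 0.75 × 287.02 = 215.3 kips.
Tension yield (gross): A_g = 10.8125×0.75 = 8.1094 in². φR_n = 0.90 × 50 × 8.1094 = 364.9 kips.
Tension rupture (net): A_n = (10.8125 − 2×1.1875)×0.75 = 6.3281 in² (U = 1.0, A_e = A_n). φR_n = 0.75 × 65 × 6.3281 = 308.5 kips.
Governing: min(320.4, 257.8, 215.3, 364.9, 308.5) = 215.3 kips → block shear.

215.3 kips (block shear governs)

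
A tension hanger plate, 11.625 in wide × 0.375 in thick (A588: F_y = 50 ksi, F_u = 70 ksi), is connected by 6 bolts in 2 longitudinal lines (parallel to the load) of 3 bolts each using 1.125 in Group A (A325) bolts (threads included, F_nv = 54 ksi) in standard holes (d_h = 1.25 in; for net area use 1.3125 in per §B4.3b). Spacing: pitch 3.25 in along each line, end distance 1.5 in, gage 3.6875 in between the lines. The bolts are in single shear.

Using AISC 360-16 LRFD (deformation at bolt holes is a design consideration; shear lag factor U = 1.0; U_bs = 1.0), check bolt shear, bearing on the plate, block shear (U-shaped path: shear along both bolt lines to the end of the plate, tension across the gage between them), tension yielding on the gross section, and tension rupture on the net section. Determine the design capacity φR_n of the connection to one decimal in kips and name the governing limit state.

158.2 kips (block shear governs)

Bolt shear: A_b = π(1.125)²/4 = 0.99402 in². φR_n = 0.75 × 54 × 0.99402 × 6 × 1 = 241.5 kips.
Bearing (0.375 in plate, F_u = 70 ksi): end bolts L_c = 1.5 − 1.25/2 = 0.875, R_n = min(1.2×0.875×0.375×70, 2.4×1.125×0.375×70) = 27.563 kips/bolt; interior L_c = 3.25 − 1.25 = 2, R_n = 63 kips/bolt. φR_n = 0.75 × (2×27.563 + 4×63) = 230.3 kips.
Block shear: shear path 2×[1.5+2×3.25] = 2×8 in, A_gv = 6, A_nv = 2×(8 − 2.5×1.3125)×0.375 = 3.5391 in²; tension across gage: (3.6875 − 1×1.3125)×0.375 = 0.89063 in². R_n = min(0.6×70×3.5391, 0.6×50×6) + 1.0×70×0.89063 = min(148.64, 180) + 62.344 = 210.98 kips. φR_n = 0.75 × 210.98 = 158.2 kips.
Tension yield (gross): A_g = 11.625×0.375 = 4.3594 in². φR_n = 0.90 × 50 × 4.3594 = 196.2 kips.
Tension rupture (net): A_n = (11.625 − 2×1.3125)×0.375 = 3.375 in² (U = 1.0, A_e = A_n). φR_n = 0.75 × 70 × 3.375 = 177.2 kips.
Governing: min(241.5, 230.3, 158.2, 196.2, 177.2) = 158.2 kips → block shear.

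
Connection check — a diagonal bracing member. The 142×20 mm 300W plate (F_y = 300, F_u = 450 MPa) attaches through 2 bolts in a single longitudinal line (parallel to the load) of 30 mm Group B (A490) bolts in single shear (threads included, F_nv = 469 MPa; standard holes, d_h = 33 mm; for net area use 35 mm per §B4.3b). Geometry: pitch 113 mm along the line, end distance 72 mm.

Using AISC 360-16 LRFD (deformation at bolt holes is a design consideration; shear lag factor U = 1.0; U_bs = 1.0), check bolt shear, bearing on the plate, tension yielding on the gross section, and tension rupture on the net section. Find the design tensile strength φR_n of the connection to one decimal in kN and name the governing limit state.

497.3 kN (bolt shear governs)

Bolt shear: A_b = π(30)²/4 = 706.86 mm². φR_n = 0.75 × 469 × 706.86 × 2 × 1 = 497.3 kN.
Bearing (20 mm plate, F_u = 450 MPa): end bolts L_c = 72 − 33/2 = 55.5, R_n = min(1.2×55.5×20×450, 2.4×30×20×450) = 599.4 kN/bolt; interior L_c = 113 − 33 = 80, R_n = 648 kN/bolt. φR_n = 0.75 × (1×599.4 + 1×648) = 935.6 kN.
Tension yield (gross): A_g = 142×20 = 2840 mm². φR_n = 0.90 × 300 × 2840 = 766.8 kN.
Tension rupture (net): A_n = (142 − 1×35)×20 = 2140 mm² (U = 1.0, A_e = A_n). φR_n = 0.75 × 450 × 2140 = 722.3 kN.
Governing: min(497.3, 935.6, 766.8, 722.3) = 497.3 kN → bolt shear.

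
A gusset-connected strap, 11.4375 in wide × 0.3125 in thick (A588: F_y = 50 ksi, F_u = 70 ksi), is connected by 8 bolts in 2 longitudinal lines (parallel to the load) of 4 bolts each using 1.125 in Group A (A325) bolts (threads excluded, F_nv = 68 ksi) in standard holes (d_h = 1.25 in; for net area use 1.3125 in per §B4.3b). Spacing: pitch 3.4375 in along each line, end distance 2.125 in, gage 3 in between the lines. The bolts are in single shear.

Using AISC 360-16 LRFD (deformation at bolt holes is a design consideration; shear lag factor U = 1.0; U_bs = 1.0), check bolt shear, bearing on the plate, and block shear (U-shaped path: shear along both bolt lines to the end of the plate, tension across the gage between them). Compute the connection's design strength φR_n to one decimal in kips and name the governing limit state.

182.1 kips (block shear governs)

Bolt shear: A_b = π(1.125)²/4 = 0.99402 in². φR_n = 0.75 × 68 × 0.99402 × 8 × 1 = 405.6 kips.
Bearing (0.3125 in plate, F_u = 70 ksi): end bolts L_c = 2.125 − 1.25/2 = 1.5, R_n = min(1.2×1.5×0.3125×70, 2.4×1.125×0.3125×70) = 39.375 kips/bolt; interior L_c = 3.4375 − 1.25 = 2.1875, R_n = 57.422 kips/bolt. φR_n = 0.75 × (2×39.375 + 6×57.422) = 317.5 kips.
Block shear: shear path 2×[2.125+3×3.4375] = 2×12.4375 in, A_gv = 7.7734, A_nv = 2×(12.4375 − 3.5×1.3125)×0.3125 = 4.9023 in²; tension across gage: (3 − 1×1.3125)×0.3125 = 0.52734 in². R_n = min(0.6×70×4.9023, 0.6×50×7.7734) + 1.0×70×0.52734 = min(205.9, 233.2) + 36.914 = 242.81 kips. φR_n = 0.75 × 242.81 = 182.1 kips.
Governing: min(405.6, 317.5, 182.1) = 182.1 kips → block shear.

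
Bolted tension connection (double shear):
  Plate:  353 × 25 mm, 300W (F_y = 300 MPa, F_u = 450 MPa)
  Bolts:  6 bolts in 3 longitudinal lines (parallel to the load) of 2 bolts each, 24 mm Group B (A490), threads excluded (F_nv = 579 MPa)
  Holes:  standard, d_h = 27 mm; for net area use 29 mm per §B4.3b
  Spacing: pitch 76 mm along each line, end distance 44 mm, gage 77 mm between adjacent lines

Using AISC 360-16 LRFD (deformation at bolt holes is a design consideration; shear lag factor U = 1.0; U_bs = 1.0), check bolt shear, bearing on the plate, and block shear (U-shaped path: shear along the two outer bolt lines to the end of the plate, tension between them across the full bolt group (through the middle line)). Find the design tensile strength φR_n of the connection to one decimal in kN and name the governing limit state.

Bolt shear: A_b = π(24)²/4 = 452.39 mm². φR_n = 0.75 × 579 × 452.39 × 6 × 2 = 2357.4 kN.
Bearing (25 mm plate, F_u = 450 MPa): end bolts L_c = 44 − 27/2 = 30.5, R_n = min(1.2×30.5×25×450, 2.4×24×25×450) = 411.75 kN/bolt; interior L_c = 76 − 27 = 49, R_n = 648 kN/bolt. φR_n = 0.75 × (3×411.75 + 3×648) = 2384.4 kN.
Block shear: shear path 2×[44+1×76] = 2×120 mm, A_gv = 6000, A_nv = 2×(120 − 1.5×29)×25 = 3825 mm²; tension across gage: (154 − 2×29)×25 = 2400 mm². R_n = min(0.6×450×3825, 0.6×300×6000) + 1.0×450×2400 = min(1032.8, 1080) + 1080 = 2112.8 kN. φR_n = 0.75 × 2112.8 = 1584.6 kN.
Governing: min(2357.4, 2384.4, 1584.6) = 1584.6 kN → block shear.

1584.6 kN (block shear governs)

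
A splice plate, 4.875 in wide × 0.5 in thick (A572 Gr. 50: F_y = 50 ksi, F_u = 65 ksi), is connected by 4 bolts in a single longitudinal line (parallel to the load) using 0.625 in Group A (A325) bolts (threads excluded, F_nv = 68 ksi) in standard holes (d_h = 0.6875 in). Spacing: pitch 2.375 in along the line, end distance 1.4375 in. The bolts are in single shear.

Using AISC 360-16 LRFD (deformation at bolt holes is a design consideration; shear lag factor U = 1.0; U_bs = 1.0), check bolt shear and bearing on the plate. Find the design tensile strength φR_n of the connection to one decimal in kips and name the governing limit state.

Bolt shear: A_b = π(0.625)²/4 = 0.3068 in². φR_n = 0.75 × 68 × 0.3068 × 4 × 1 = 62.6 kips.
Bearing (0.5 in plate, F_u = 65 ksi): end bolts L_c = 1.4375 − 0.6875/2 = 1.09375, R_n = min(1.2×1.09375×0.5×65, 2.4×0.625×0.5×65) = 42.656 kips/bolt; interior L_c = 2.375 − 0.6875 = 1.6875, R_n = 48.75 kips/bolt. φR_n = 0.75 × (1×42.656 + 3×48.75) = 141.7 kips.
Governing: min(62.6, 141.7) = 62.6 kips → bolt shear.

62.6 kips (bolt shear governs)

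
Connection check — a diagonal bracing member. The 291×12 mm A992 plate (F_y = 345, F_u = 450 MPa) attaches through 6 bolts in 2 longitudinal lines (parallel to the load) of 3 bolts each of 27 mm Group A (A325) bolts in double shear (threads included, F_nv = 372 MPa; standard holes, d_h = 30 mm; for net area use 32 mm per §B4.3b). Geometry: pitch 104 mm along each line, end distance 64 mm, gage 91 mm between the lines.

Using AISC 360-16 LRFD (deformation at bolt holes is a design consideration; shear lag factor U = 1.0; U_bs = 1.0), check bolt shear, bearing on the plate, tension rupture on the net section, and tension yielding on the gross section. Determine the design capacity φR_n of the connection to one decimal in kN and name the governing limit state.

919.4 kN (net-section rupture governs)

Bolt shear: A_b = π(27)²/4 = 572.56 mm². φR_n = 0.75 × 372 × 572.56 × 6 × 2 = 1916.9 kN.
Bearing (12 mm plate, F_u = 450 MPa): end bolts L_c = 64 − 30/2 = 49, R_n = min(1.2×49×12×450, 2.4×27×12×450) = 317.52 kN/bolt; interior L_c = 104 − 30 = 74, R_n = 349.92 kN/bolt. φR_n = 0.75 × (2×317.52 + 4×349.92) = 1526.0 kN.
Tension rupture (net): A_n = (291 − 2×32)×12 = 2724 mm² (U = 1.0, A_e = A_n). φR_n = 0.75 × 450 × 2724 = 919.4 kN.
Tension yield (gross): A_g = 291×12 = 3492 mm². φR_n = 0.90 × 345 × 3492 = 1084.3 kN.
Governing: min(1916.9, 1526.0, 919.4, 1084.3) = 919.4 kN → net-section rupture.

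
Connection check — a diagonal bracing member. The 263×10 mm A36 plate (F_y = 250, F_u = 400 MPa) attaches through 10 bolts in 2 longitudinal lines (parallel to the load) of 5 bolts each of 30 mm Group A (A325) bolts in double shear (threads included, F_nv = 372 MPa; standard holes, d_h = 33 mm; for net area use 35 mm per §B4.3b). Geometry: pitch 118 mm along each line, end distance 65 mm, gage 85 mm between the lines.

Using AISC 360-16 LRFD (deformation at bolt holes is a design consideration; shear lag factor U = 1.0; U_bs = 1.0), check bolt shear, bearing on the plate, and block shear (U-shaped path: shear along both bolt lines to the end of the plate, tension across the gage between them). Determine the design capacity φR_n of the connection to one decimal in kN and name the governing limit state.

Bolt shear: A_b = π(30)²/4 = 706.86 mm². φR_n = 0.75 × 372 × 706.86 × 10 × 2 = 3944.3 kN.
Bearing (10 mm plate, F_u = 400 MPa): end bolts L_c = 65 − 33/2 = 48.5, R_n = min(1.2×48.5×10×400, 2.4×30×10×400) = 232.8 kN/bolt; interior L_c = 118 − 33 = 85, R_n = 288 kN/bolt. φR_n = 0.75 × (2×232.8 + 8×288) = 2077.2 kN.
Block shear: shear path 2×[65+4×118] = 2×537 mm, A_gv = 10740, A_nv = 2×(537 − 4.5×35)×10 = 7590 mm²; tension across gage: (85 − 1×35)×10 = 500 mm². R_n = min(0.6×400×7590, 0.6×250×10740) + 1.0×400×500 = min(1821.6, 1611) + 200 = 1811 kN. φR_n = 0.75 × 1811 = 1358.3 kN.
Governing: min(3944.3, 2077.2, 1358.3) = 1358.3 kN → block shear.

1358.3 kN (block shear governs)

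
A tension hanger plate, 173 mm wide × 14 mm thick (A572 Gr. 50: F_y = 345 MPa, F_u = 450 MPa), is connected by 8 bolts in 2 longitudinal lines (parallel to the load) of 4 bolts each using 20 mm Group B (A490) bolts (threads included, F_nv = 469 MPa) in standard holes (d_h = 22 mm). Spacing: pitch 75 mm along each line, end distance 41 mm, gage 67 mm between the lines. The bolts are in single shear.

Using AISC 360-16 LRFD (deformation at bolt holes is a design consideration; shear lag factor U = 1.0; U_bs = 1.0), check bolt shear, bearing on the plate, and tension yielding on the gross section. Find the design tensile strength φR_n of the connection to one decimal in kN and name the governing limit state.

Bolt shear: A_b = π(20)²/4 = 314.16 mm². φR_n = 0.75 × 469 × 314.16 × 8 × 1 = 884.0 kN.
Bearing (14 mm plate, F_u = 450 MPa): end bolts L_c = 41 − 22/2 = 30, R_n = min(1.2×30×14×450, 2.4×20×14×450) = 226.8 kN/bolt; interior L_c = 75 − 22 = 53, R_n = 302.4 kN/bolt. φR_n = 0.75 × (2×226.8 + 6×302.4) = 1701.0 kN.
Tension yield (gross): A_g = 173×14 = 2422 mm². φR_n = 0.90 × 345 × 2422 = 752.0 kN.
Governing: min(884.0, 1701.0, 752.0) = 752.0 kN → gross-section yield.

752.0 kN (gross-section yield governs)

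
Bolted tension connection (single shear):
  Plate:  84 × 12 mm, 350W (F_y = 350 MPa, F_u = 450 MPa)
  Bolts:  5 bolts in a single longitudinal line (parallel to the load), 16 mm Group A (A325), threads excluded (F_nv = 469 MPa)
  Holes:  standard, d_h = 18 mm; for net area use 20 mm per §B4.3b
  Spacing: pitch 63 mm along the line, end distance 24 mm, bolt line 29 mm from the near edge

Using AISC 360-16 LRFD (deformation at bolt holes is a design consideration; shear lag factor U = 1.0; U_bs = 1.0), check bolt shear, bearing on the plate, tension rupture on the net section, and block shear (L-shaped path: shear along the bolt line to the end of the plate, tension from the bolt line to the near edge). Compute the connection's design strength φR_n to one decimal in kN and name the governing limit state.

Bolt shear: A_b = π(16)²/4 = 201.06 mm². φR_n = 0.75 × 469 × 201.06 × 5 × 1 = 353.6 kN.
Bearing (12 mm plate, F_u = 450 MPa): end bolts L_c = 24 − 18/2 = 15, R_n = min(1.2×15×12×450, 2.4×16×12×450) = 97.2 kN/bolt; interior L_c = 63 − 18 = 45, R_n = 207.36 kN/bolt. φR_n = 0.75 × (1×97.2 + 4×207.36) = 695.0 kN.
Tension rupture (net): A_n = (84 − 1×20)×12 = 768 mm² (U = 1.0, A_e = A_n). φR_n = 0.75 × 450 × 768 = 259.2 kN.
Block shear: shear path 1×[24+4×63] = 1×276 mm, A_gv = 3312, A_nv = 1×(276 − 4.5×20)×12 = 2232 mm²; tension to near edge: (29 − 0.5×20)×12 = 228 mm². R_n = min(0.6×450×2232, 0.6×350×3312) + 1.0×450×228 = min(602.64, 695.52) + 102.6 = 705.24 kN. φR_n = 0.75 × 705.24 = 528.9 kN.
Governing: min(353.6, 695.0, 259.2, 528.9) = 259.2 kN → net-section rupture.

259.2 kN (net-section rupture governs)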